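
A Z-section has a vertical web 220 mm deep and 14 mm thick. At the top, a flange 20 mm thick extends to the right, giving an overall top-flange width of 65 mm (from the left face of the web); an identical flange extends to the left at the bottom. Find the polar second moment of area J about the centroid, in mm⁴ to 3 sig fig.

Split into non-overlapping primitives; take the origin at the lower-left of the bounding box.
Web: 14 × 220, A = 3 080 mm², y = 110 mm, Ī = 12 422 667 mm⁴.
Top flange (beyond web): 51 × 20, A = 1 020 mm², y = 210 mm, Ī = 34 000 mm⁴.
Bottom flange (beyond web): 51 × 20, A = 1 020 mm², y = 10 mm, Ī = 34 000 mm⁴.
Centroid: ȳ = ΣA·y / ΣA = 110 mm.
Transfer each piece to the centroidal x-axis using Ī + A·d² with d = y − 110:
  web: d = 0 mm → contributes +12 422 667 mm⁴
  top flange (beyond web): d = 100 mm → contributes +10 234 000 mm⁴
  bottom flange (beyond web): d = -100 mm → contributes +10 234 000 mm⁴
Total I = 32 890 667 mm⁴.
For the y-axis: x̄ = 58 mm.
Repeating about the centroidal y-axis gives I_y = 2 647 227 mm⁴.
Polar second moment: J = I_x + I_y = 35 537 893 mm⁴.

J ≈ 3.55 × 10⁷ mm⁴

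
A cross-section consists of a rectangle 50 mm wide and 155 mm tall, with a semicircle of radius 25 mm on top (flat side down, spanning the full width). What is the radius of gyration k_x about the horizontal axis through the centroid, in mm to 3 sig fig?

k_x ≈ 50.6 mm

Break the section into simple shapes (no overlaps), measuring from the bottom-left corner of the bounding box.
Rectangular body: 50 × 155, A = 7 750 mm², y = 77.5 mm, Ī = 15 516 146 mm⁴.
Semicircular cap: semicircle r = 25, A = 981.75 mm², y = 165.61 mm, Ī = 42 874 mm⁴.
Centroid: ȳ = ΣA·y / ΣA = 87.407 mm.
Transfer each piece to the horizontal axis through the centroid using Ī + A·d² with d = y − 87.407:
  rectangular body: d = -9.9066 mm → contributes +16 276 740 mm⁴
  semicircular cap: d = 78.204 mm → contributes +6 047 066 mm⁴
Total I = 22 323 806 mm⁴.
Radius of gyration: k = √(I/A) = √(22 323 806 / 8731.7) = 50.563 mm.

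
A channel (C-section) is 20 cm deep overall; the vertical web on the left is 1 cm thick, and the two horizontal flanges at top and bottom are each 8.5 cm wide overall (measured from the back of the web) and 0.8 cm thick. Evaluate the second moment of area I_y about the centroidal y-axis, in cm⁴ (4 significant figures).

I_y ≈ 193.4 cm⁴

Decompose the section into non-overlapping parts with the origin at the bottom-left of its bounding rectangle.
Web: 1 × 20, A = 20 cm², x = 0.5 cm, Ī = 1.66667 cm⁴.
Top flange (beyond web): 7.5 × 0.8, A = 6 cm², x = 4.75 cm, Ī = 28.125 cm⁴.
Bottom flange (beyond web): 7.5 × 0.8, A = 6 cm², x = 4.75 cm, Ī = 28.125 cm⁴.
Centroid: x̄ = ΣA·x / ΣA = 2.09375 cm.
Transfer each piece to the centroidal y-axis using Ī + A·d² with d = x − 2.09375:
  web: d = -1.59375 cm → contributes +52.4674 cm⁴
  top flange (beyond web): d = 2.65625 cm → contributes +70.459 cm⁴
  bottom flange (beyond web): d = 2.65625 cm → contributes +70.459 cm⁴
Total I = 193.385 cm⁴.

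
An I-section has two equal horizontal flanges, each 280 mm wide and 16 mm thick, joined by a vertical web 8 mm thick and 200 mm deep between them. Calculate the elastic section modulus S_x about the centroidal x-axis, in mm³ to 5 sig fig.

S_x ≈ 9.4857 × 10⁵ mm³

Break the section into simple shapes (no overlaps), measuring from the bottom-left corner of the bounding box.
Bottom flange: 280 × 16, A = 4 480 mm², y = 8 mm, Ī = 95573.33 mm⁴.
Web: 8 × 200, A = 1 600 mm², y = 116 mm, Ī = 5 333 333 mm⁴.
Top flange: 280 × 16, A = 4 480 mm², y = 224 mm, Ī = 95573.33 mm⁴.
By symmetry the centroid is at mid-height, ȳ = 116 mm.
Transfer each piece to the centroidal x-axis using Ī + A·d² with d = y − 116:
  bottom flange: d = -108 mm → contributes +52 350 293 mm⁴
  web: d = 0 mm → contributes +5 333 333 mm⁴
  top flange: d = 108 mm → contributes +52 350 293 mm⁴
Total I = 110 033 920 mm⁴.
Extreme fibre distance c = 116 mm; S = I/c = 948568.3 mm³.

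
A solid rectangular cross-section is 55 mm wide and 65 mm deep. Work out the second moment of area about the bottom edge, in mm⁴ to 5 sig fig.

I_base ≈ 5.0348 × 10⁶ mm⁴

The section: 55 × 65, A = 3 575 mm², y = 32.5 mm, Ī = 1 258 698 mm⁴.
Transfer it to the base of the section using Ī + A·d² with d = y − 0:
  the section: d = 32.5 mm → contributes +5 034 792 mm⁴
Total I = 5 034 792 mm⁴.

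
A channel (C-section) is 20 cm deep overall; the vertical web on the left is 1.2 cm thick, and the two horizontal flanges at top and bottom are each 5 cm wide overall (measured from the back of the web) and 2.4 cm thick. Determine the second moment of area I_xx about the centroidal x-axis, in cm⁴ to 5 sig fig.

I_xx ≈ 2221.3 cm⁴

Split into non-overlapping primitives; take the origin at the lower-left of the bounding box.
Web: 1.2 × 20, A = 24 cm², y = 10 cm, Ī = 800 cm⁴.
Top flange (beyond web): 3.8 × 2.4, A = 9.12 cm², y = 18.8 cm, Ī = 4.3776 cm⁴.
Bottom flange (beyond web): 3.8 × 2.4, A = 9.12 cm², y = 1.2 cm, Ī = 4.3776 cm⁴.
By symmetry the centroid is at mid-height, ȳ = 10 cm.
Transfer each piece to the centroidal x-axis using Ī + A·d² with d = y − 10:
  web: d = 0 cm → contributes +800 cm⁴
  top flange (beyond web): d = 8.8 cm → contributes +710.6304 cm⁴
  bottom flange (beyond web): d = -8.8 cm → contributes +710.6304 cm⁴
Total I = 2221.261 cm⁴.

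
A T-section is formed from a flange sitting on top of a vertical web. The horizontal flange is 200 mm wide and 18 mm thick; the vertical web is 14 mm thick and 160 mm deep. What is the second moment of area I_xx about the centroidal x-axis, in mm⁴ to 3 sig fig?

Split into non-overlapping primitives; take the origin at the lower-left of the bounding box.
Flange: 200 × 18, A = 3 600 mm², y = 169 mm, Ī = 97 200 mm⁴.
Web: 14 × 160, A = 2 240 mm², y = 80 mm, Ī = 4 778 667 mm⁴.
Centroid: ȳ = ΣA·y / ΣA = 134.86 mm.
Transfer each piece to the centroidal x-axis using Ī + A·d² with d = y − 134.86:
  flange: d = 34.137 mm → contributes +4 292 402 mm⁴
  web: d = -54.863 mm → contributes +11 520 955 mm⁴
Total I = 15 813 357 mm⁴.

I_xx ≈ 1.58 × 10⁷ mm⁴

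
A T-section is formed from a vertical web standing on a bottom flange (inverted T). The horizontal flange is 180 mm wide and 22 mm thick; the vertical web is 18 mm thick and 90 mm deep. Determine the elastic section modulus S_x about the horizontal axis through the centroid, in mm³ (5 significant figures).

Split into non-overlapping primitives; take the origin at the lower-left of the bounding box.
Flange: 180 × 22, A = 3 960 mm², y = 11 mm, Ī = 159 720 mm⁴.
Web: 18 × 90, A = 1 620 mm², y = 67 mm, Ī = 1 093 500 mm⁴.
Centroid: ȳ = ΣA·y / ΣA = 27.25806 mm.
Transfer each piece to the horizontal axis through the centroid using Ī + A·d² with d = y − 27.25806:
  flange: d = -16.25806 mm → contributes +1 206 446 mm⁴
  web: d = 39.74194 mm → contributes +3 652 163 mm⁴
Total I = 4 858 608 mm⁴.
Extreme fibre distance c = 84.74194 mm; S = I/c = 57334.17 mm³.

S_x ≈ 5.7334 × 10⁴ mm³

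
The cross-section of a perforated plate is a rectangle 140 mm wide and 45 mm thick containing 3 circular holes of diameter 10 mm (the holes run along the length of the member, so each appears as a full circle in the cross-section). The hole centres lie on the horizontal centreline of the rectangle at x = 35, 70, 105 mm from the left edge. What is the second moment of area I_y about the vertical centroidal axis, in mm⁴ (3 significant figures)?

Decompose the section into non-overlapping parts with the origin at the bottom-left of its bounding rectangle.
Plate: 140 × 45, A = 6 300 mm², x = 70 mm, Ī = 10 290 000 mm⁴.
Hole 1 (subtracted): ⌀10, A = 78.54 mm², x = 35 mm, Ī = 490.87 mm⁴.
Hole 2 (subtracted): ⌀10, A = 78.54 mm², x = 70 mm, Ī = 490.87 mm⁴.
Hole 3 (subtracted): ⌀10, A = 78.54 mm², x = 105 mm, Ī = 490.87 mm⁴.
By symmetry the centroid is at mid-width, x̄ = 70 mm.
Transfer each piece to the vertical centroidal axis using Ī + A·d² with d = x − 70:
  plate: d = 0 mm → contributes +10 290 000 mm⁴
  hole 1: d = -35 mm → contributes −96 702 mm⁴
  hole 2: d = 0 mm → contributes −490.87 mm⁴
  hole 3: d = 35 mm → contributes −96 702 mm⁴
Total I = 10 096 105 mm⁴.

I_y ≈ 1.01 × 10⁷ mm⁴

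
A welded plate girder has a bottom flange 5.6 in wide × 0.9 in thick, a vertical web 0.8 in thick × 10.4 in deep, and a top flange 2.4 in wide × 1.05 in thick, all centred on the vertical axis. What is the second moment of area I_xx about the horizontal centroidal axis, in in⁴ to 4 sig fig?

Decompose the section into non-overlapping parts with the origin at the bottom-left of its bounding rectangle.
Bottom plate: 5.6 × 0.9, A = 5.04 in², y = 0.45 in, Ī = 0.3402 in⁴.
Web plate: 0.8 × 10.4, A = 8.32 in², y = 6.1 in, Ī = 74.9909 in⁴.
Top plate: 2.4 × 1.05, A = 2.52 in², y = 11.825 in, Ī = 0.231525 in⁴.
Centroid: ȳ = ΣA·y / ΣA = 5.2153 in.
Transfer each piece to the horizontal centroidal axis using Ī + A·d² with d = y − 5.2153:
  bottom plate: d = -4.7653 in → contributes +114.789 in⁴
  web plate: d = 0.884698 in → contributes +81.5029 in⁴
  top plate: d = 6.6097 in → contributes +110.326 in⁴
Total I = 306.618 in⁴.

I_xx ≈ 306.6 in⁴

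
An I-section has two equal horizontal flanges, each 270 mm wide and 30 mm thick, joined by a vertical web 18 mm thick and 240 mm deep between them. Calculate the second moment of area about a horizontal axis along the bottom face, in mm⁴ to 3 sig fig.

Treat the section as a set of non-overlapping primitives; coordinates are from the bounding-box lower-left.
Bottom flange: 270 × 30, A = 8 100 mm², y = 15 mm, Ī = 607 500 mm⁴.
Web: 18 × 240, A = 4 320 mm², y = 150 mm, Ī = 20 736 000 mm⁴.
Top flange: 270 × 30, A = 8 100 mm², y = 285 mm, Ī = 607 500 mm⁴.
Transfer each piece to the bottom edge using Ī + A·d² with d = y − 0:
  bottom flange: d = 15 mm → contributes +2 430 000 mm⁴
  web: d = 150 mm → contributes +117 936 000 mm⁴
  top flange: d = 285 mm → contributes +658 530 000 mm⁴
Total I = 778 896 000 mm⁴.

I_base ≈ 7.79 × 10⁸ mm⁴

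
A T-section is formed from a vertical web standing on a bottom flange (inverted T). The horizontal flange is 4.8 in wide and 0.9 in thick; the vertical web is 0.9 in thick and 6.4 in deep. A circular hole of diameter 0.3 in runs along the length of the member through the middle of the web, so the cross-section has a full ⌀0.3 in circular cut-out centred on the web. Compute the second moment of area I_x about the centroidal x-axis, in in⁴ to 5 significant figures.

I_x ≈ 52.665 in⁴

Break the section into simple shapes (no overlaps), measuring from the bottom-left corner of the bounding box.
Flange: 4.8 × 0.9, A = 4.32 in², y = 0.45 in, Ī = 0.2916 in⁴.
Web: 0.9 × 6.4, A = 5.76 in², y = 4.1 in, Ī = 19.6608 in⁴.
Hole (subtracted): ⌀0.3, A = 0.07068583 in², y = 4.1 in, Ī = 0.0003976078 in⁴.
Centroid: ȳ = ΣA·y / ΣA = 2.524667 in.
Transfer each piece to the centroidal x-axis using Ī + A·d² with d = y − 2.524667:
  flange: d = -2.074667 in → contributes +18.88594 in⁴
  web: d = 1.575333 in → contributes +33.95524 in⁴
  hole: d = 1.575333 in → contributes −0.1758167 in⁴
Total I = 52.66536 in⁴.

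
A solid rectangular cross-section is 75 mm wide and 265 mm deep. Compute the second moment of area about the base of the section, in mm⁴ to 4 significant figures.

The section: 75 × 265, A = 19 875 mm², y = 132.5 mm, Ī = 116 310 156 mm⁴.
Transfer it to the base of the section using Ī + A·d² with d = y − 0:
  the section: d = 132.5 mm → contributes +465 240 625 mm⁴
Total I = 465 240 625 mm⁴.

I_base ≈ 4.652 × 10⁸ mm⁴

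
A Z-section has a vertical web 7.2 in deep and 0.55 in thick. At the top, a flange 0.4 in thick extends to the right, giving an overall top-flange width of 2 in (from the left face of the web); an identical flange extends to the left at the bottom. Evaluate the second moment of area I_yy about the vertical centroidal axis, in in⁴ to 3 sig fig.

I_yy ≈ 1.46 in⁴

Treat the section as a set of non-overlapping primitives; coordinates are from the bounding-box lower-left.
Web: 0.55 × 7.2, A = 3.96 in², x = 1.725 in, Ī = 0.099825 in⁴.
Top flange (beyond web): 1.45 × 0.4, A = 0.58 in², x = 2.725 in, Ī = 0.10162 in⁴.
Bottom flange (beyond web): 1.45 × 0.4, A = 0.58 in², x = 0.725 in, Ī = 0.10162 in⁴.
Centroid: x̄ = ΣA·x / ΣA = 1.725 in.
Transfer each piece to the vertical centroidal axis using Ī + A·d² with d = x − 1.725:
  web: d = 0 in → contributes +0.099825 in⁴
  top flange (beyond web): d = 1 in → contributes +0.68162 in⁴
  bottom flange (beyond web): d = -1 in → contributes +0.68162 in⁴
Total I = 1.4631 in⁴.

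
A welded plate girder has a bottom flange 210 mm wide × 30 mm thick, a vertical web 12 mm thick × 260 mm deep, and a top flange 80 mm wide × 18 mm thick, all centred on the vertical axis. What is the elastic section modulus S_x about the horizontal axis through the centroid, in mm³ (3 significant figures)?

S_x ≈ 6.15 × 10⁵ mm³

Treat the section as a set of non-overlapping primitives; coordinates are from the bounding-box lower-left.
Bottom plate: 210 × 30, A = 6 300 mm², y = 15 mm, Ī = 472 500 mm⁴.
Web plate: 12 × 260, A = 3 120 mm², y = 160 mm, Ī = 17 576 000 mm⁴.
Top plate: 80 × 18, A = 1 440 mm², y = 299 mm, Ī = 38 880 mm⁴.
Centroid: ȳ = ΣA·y / ΣA = 94.315 mm.
Transfer each piece to the horizontal axis through the centroid using Ī + A·d² with d = y − 94.315:
  bottom plate: d = -79.315 mm → contributes +40 104 893 mm⁴
  web plate: d = 65.685 mm → contributes +31 037 334 mm⁴
  top plate: d = 204.69 mm → contributes +60 369 096 mm⁴
Total I = 131 511 323 mm⁴.
Extreme fibre distance c = 213.69 mm; S = I/c = 615 445 mm³.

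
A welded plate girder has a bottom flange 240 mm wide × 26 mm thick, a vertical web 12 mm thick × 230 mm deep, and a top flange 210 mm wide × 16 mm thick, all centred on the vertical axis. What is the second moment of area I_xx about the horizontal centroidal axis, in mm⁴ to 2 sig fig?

Split into non-overlapping primitives; take the origin at the lower-left of the bounding box.
Bottom plate: 240 × 26, A = 6 240 mm², y = 13 mm, Ī = 351 520 mm⁴.
Web plate: 12 × 230, A = 2 760 mm², y = 141 mm, Ī = 12 167 000 mm⁴.
Top plate: 210 × 16, A = 3 360 mm², y = 264 mm, Ī = 71 680 mm⁴.
Centroid: ȳ = ΣA·y / ΣA = 109.8 mm.
Transfer each piece to the horizontal centroidal axis using Ī + A·d² with d = y − 109.8:
  bottom plate: d = -96.82 mm → contributes +58 840 585 mm⁴
  web plate: d = 31.18 mm → contributes +14 851 020 mm⁴
  top plate: d = 154.2 mm → contributes +79 948 455 mm⁴
Total I = 153 640 059 mm⁴.

I_xx ≈ 1.5 × 10⁸ mm⁴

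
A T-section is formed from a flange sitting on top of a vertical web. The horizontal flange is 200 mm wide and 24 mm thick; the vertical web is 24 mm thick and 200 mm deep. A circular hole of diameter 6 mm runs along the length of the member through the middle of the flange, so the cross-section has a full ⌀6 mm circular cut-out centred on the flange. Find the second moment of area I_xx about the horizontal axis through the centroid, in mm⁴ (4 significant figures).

Split into non-overlapping primitives; take the origin at the lower-left of the bounding box.
Flange: 200 × 24, A = 4 800 mm², y = 212 mm, Ī = 230 400 mm⁴.
Web: 24 × 200, A = 4 800 mm², y = 100 mm, Ī = 16 000 000 mm⁴.
Hole (subtracted): ⌀6, A = 28.2743 mm², y = 212 mm, Ī = 63.6173 mm⁴.
Centroid: ȳ = ΣA·y / ΣA = 155.835 mm.
Transfer each piece to the horizontal axis through the centroid using Ī + A·d² with d = y − 155.835:
  flange: d = 56.1654 mm → contributes +15 372 262 mm⁴
  web: d = -55.8346 mm → contributes +30 964 001 mm⁴
  hole: d = 56.1654 mm → contributes −89256.5 mm⁴
Total I = 46 247 006 mm⁴.

I_xx ≈ 4.625 × 10⁷ mm⁴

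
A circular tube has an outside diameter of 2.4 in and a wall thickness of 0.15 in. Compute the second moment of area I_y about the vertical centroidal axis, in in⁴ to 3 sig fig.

Break the section into simple shapes (no overlaps), measuring from the bottom-left corner of the bounding box.
Outer circle: ⌀2.4, A = 4.5239 in², x = 1.2 in, Ī = 1.6286 in⁴.
Bore (subtracted): ⌀2.1, A = 3.4636 in², x = 1.2 in, Ī = 0.95466 in⁴.
By symmetry the centroid is at mid-width, x̄ = 1.2 in.
All pieces are centred on the vertical centroidal axis, so I = ΣĪ (holes subtracted) = 0.67395 in⁴.

I_y ≈ 0.674 in⁴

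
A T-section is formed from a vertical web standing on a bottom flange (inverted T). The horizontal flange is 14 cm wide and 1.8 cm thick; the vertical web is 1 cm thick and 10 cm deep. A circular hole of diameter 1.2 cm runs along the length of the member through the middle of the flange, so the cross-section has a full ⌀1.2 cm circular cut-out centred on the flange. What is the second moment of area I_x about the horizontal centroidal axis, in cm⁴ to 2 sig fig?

Break the section into simple shapes (no overlaps), measuring from the bottom-left corner of the bounding box.
Flange: 14 × 1.8, A = 25.2 cm², y = 0.9 cm, Ī = 6.804 cm⁴.
Web: 1 × 10, A = 10 cm², y = 6.8 cm, Ī = 83.33 cm⁴.
Hole (subtracted): ⌀1.2, A = 1.131 cm², y = 0.9 cm, Ī = 0.1018 cm⁴.
Centroid: ȳ = ΣA·y / ΣA = 2.632 cm.
Transfer each piece to the horizontal centroidal axis using Ī + A·d² with d = y − 2.632:
  flange: d = -1.732 cm → contributes +82.38 cm⁴
  web: d = 4.168 cm → contributes +257.1 cm⁴
  hole: d = -1.732 cm → contributes −3.494 cm⁴
Total I = 336 cm⁴.

I_x ≈ 340 cm⁴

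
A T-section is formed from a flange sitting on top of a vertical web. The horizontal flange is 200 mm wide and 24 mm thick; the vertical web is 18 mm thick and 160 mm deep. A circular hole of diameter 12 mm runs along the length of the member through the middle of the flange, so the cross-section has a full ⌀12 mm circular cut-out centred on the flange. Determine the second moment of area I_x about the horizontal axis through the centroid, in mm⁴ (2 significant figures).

Break the section into simple shapes (no overlaps), measuring from the bottom-left corner of the bounding box.
Flange: 200 × 24, A = 4 800 mm², y = 172 mm, Ī = 230 400 mm⁴.
Web: 18 × 160, A = 2 880 mm², y = 80 mm, Ī = 6 144 000 mm⁴.
Hole (subtracted): ⌀12, A = 113.1 mm², y = 172 mm, Ī = 1 018 mm⁴.
Centroid: ȳ = ΣA·y / ΣA = 137 mm.
Transfer each piece to the horizontal axis through the centroid using Ī + A·d² with d = y − 137:
  flange: d = 35.02 mm → contributes +6 115 659 mm⁴
  web: d = -56.98 mm → contributes +15 495 983 mm⁴
  hole: d = 35.02 mm → contributes −139 686 mm⁴
Total I = 21 471 956 mm⁴.

I_x ≈ 2.1 × 10⁷ mm⁴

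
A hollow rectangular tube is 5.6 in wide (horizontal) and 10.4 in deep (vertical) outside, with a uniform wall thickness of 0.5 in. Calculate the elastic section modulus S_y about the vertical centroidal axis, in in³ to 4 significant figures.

S_y ≈ 27.13 in³

Split into non-overlapping primitives; take the origin at the lower-left of the bounding box.
Outer rectangle: 5.6 × 10.4, A = 58.24 in², x = 2.8 in, Ī = 152.201 in⁴.
Inner void (subtracted): 4.6 × 9.4, A = 43.24 in², x = 2.8 in, Ī = 76.2465 in⁴.
By symmetry the centroid is at mid-width, x̄ = 2.8 in.
All pieces are centred on the vertical centroidal axis, so I = ΣĪ (holes subtracted) = 75.954 in⁴.
Extreme fibre distance c = 2.8 in; S = I/c = 27.1264 in³.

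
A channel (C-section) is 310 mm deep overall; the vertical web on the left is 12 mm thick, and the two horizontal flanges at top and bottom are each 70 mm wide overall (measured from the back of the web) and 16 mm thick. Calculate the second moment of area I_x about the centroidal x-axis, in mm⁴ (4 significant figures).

I_x ≈ 6.994 × 10⁷ mm⁴

Treat the section as a set of non-overlapping primitives; coordinates are from the bounding-box lower-left.
Web: 12 × 310, A = 3 720 mm², y = 155 mm, Ī = 29 791 000 mm⁴.
Top flange (beyond web): 58 × 16, A = 928 mm², y = 302 mm, Ī = 19797.3 mm⁴.
Bottom flange (beyond web): 58 × 16, A = 928 mm², y = 8 mm, Ī = 19797.3 mm⁴.
By symmetry the centroid is at mid-height, ȳ = 155 mm.
Transfer each piece to the centroidal x-axis using Ī + A·d² with d = y − 155:
  web: d = 0 mm → contributes +29 791 000 mm⁴
  top flange (beyond web): d = 147 mm → contributes +20 072 949 mm⁴
  bottom flange (beyond web): d = -147 mm → contributes +20 072 949 mm⁴
Total I = 69 936 899 mm⁴.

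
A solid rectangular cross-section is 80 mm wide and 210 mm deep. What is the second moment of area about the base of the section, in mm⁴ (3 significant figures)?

I_base ≈ 2.47 × 10⁸ mm⁴

The section: 80 × 210, A = 16 800 mm², y = 105 mm, Ī = 61 740 000 mm⁴.
Transfer it to the bottom edge using Ī + A·d² with d = y − 0:
  the section: d = 105 mm → contributes +246 960 000 mm⁴
Total I = 246 960 000 mm⁴.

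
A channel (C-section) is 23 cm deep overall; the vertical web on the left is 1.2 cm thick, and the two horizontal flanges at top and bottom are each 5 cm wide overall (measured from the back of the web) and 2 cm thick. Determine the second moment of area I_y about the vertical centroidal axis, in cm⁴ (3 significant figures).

Treat the section as a set of non-overlapping primitives; coordinates are from the bounding-box lower-left.
Web: 1.2 × 23, A = 27.6 cm², x = 0.6 cm, Ī = 3.312 cm⁴.
Top flange (beyond web): 3.8 × 2, A = 7.6 cm², x = 3.1 cm, Ī = 9.1453 cm⁴.
Bottom flange (beyond web): 3.8 × 2, A = 7.6 cm², x = 3.1 cm, Ī = 9.1453 cm⁴.
Centroid: x̄ = ΣA·x / ΣA = 1.4879 cm.
Transfer each piece to the vertical centroidal axis using Ī + A·d² with d = x − 1.4879:
  web: d = -0.88785 cm → contributes +25.068 cm⁴
  top flange (beyond web): d = 1.6121 cm → contributes +28.898 cm⁴
  bottom flange (beyond web): d = 1.6121 cm → contributes +28.898 cm⁴
Total I = 82.864 cm⁴.

I_y ≈ 82.9 cm⁴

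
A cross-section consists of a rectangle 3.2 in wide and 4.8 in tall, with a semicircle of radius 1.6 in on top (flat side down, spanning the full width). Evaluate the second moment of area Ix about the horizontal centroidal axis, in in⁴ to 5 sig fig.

Treat the section as a set of non-overlapping primitives; coordinates are from the bounding-box lower-left.
Rectangular body: 3.2 × 4.8, A = 15.36 in², y = 2.4 in, Ī = 29.4912 in⁴.
Semicircular cap: semicircle r = 1.6, A = 4.021239 in², y = 5.479061 in, Ī = 0.7193032 in⁴.
Centroid: ȳ = ΣA·y / ΣA = 3.038847 in.
Transfer each piece to the horizontal centroidal axis using Ī + A·d² with d = y − 3.038847:
  rectangular body: d = -0.6388466 in → contributes +35.76 in⁴
  semicircular cap: d = 2.440214 in → contributes +24.66436 in⁴
Total I = 60.42436 in⁴.

Ix ≈ 60.424 in⁴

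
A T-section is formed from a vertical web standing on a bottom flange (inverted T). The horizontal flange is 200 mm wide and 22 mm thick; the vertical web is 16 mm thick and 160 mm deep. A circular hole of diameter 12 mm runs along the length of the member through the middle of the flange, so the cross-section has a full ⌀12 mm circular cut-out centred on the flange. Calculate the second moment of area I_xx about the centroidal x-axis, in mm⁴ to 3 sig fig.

Break the section into simple shapes (no overlaps), measuring from the bottom-left corner of the bounding box.
Flange: 200 × 22, A = 4 400 mm², y = 11 mm, Ī = 177 467 mm⁴.
Web: 16 × 160, A = 2 560 mm², y = 102 mm, Ī = 5 461 333 mm⁴.
Hole (subtracted): ⌀12, A = 113.1 mm², y = 11 mm, Ī = 1017.9 mm⁴.
Centroid: ȳ = ΣA·y / ΣA = 45.024 mm.
Transfer each piece to the centroidal x-axis using Ī + A·d² with d = y − 45.024:
  flange: d = -34.024 mm → contributes +5 271 093 mm⁴
  web: d = 56.976 mm → contributes +13 771 729 mm⁴
  hole: d = -34.024 mm → contributes −131 944 mm⁴
Total I = 18 910 878 mm⁴.

I_xx ≈ 1.89 × 10⁷ mm⁴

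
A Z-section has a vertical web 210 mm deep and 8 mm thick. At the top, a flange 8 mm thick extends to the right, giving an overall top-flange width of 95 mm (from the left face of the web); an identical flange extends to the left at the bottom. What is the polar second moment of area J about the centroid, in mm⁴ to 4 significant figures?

Split into non-overlapping primitives; take the origin at the lower-left of the bounding box.
Web: 8 × 210, A = 1 680 mm², y = 105 mm, Ī = 6 174 000 mm⁴.
Top flange (beyond web): 87 × 8, A = 696 mm², y = 206 mm, Ī = 3 712 mm⁴.
Bottom flange (beyond web): 87 × 8, A = 696 mm², y = 4 mm, Ī = 3 712 mm⁴.
Centroid: ȳ = ΣA·y / ΣA = 105 mm.
Transfer each piece to the centroidal x-axis using Ī + A·d² with d = y − 105:
  web: d = 0 mm → contributes +6 174 000 mm⁴
  top flange (beyond web): d = 101 mm → contributes +7 103 608 mm⁴
  bottom flange (beyond web): d = -101 mm → contributes +7 103 608 mm⁴
Total I = 20 381 216 mm⁴.
For the y-axis: x̄ = 91 mm.
Repeating about the centroidal y-axis gives I_y = 4 027 664 mm⁴.
Polar second moment: J = I_x + I_y = 24 408 880 mm⁴.

J ≈ 2.441 × 10⁷ mm⁴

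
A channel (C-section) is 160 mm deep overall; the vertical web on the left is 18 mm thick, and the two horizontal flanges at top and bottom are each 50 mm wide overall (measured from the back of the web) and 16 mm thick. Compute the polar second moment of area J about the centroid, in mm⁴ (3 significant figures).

J ≈ 1.21 × 10⁷ mm⁴

Decompose the section into non-overlapping parts with the origin at the bottom-left of its bounding rectangle.
Web: 18 × 160, A = 2 880 mm², y = 80 mm, Ī = 6 144 000 mm⁴.
Top flange (beyond web): 32 × 16, A = 512 mm², y = 152 mm, Ī = 10 923 mm⁴.
Bottom flange (beyond web): 32 × 16, A = 512 mm², y = 8 mm, Ī = 10 923 mm⁴.
By symmetry the centroid is at mid-height, ȳ = 80 mm.
Transfer each piece to the centroidal x-axis using Ī + A·d² with d = y − 80:
  web: d = 0 mm → contributes +6 144 000 mm⁴
  top flange (beyond web): d = 72 mm → contributes +2 665 131 mm⁴
  bottom flange (beyond web): d = -72 mm → contributes +2 665 131 mm⁴
Total I = 11 474 261 mm⁴.
For the y-axis: x̄ = 15.557 mm.
Repeating about the centroidal y-axis gives I_y = 637 272 mm⁴.
Polar second moment: J = I_x + I_y = 12 111 534 mm⁴.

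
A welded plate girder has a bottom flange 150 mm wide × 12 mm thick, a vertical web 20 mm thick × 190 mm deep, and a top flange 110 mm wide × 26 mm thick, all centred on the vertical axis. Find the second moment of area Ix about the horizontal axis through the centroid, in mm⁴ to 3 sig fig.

Decompose the section into non-overlapping parts with the origin at the bottom-left of its bounding rectangle.
Bottom plate: 150 × 12, A = 1 800 mm², y = 6 mm, Ī = 21 600 mm⁴.
Web plate: 20 × 190, A = 3 800 mm², y = 107 mm, Ī = 11 431 667 mm⁴.
Top plate: 110 × 26, A = 2 860 mm², y = 215 mm, Ī = 161 113 mm⁴.
Centroid: ȳ = ΣA·y / ΣA = 122.02 mm.
Transfer each piece to the horizontal axis through the centroid using Ī + A·d² with d = y − 122.02:
  bottom plate: d = -116.02 mm → contributes +24 251 286 mm⁴
  web plate: d = -15.021 mm → contributes +12 289 094 mm⁴
  top plate: d = 92.979 mm → contributes +24 885 936 mm⁴
Total I = 61 426 316 mm⁴.

Ix ≈ 6.14 × 10⁷ mm⁴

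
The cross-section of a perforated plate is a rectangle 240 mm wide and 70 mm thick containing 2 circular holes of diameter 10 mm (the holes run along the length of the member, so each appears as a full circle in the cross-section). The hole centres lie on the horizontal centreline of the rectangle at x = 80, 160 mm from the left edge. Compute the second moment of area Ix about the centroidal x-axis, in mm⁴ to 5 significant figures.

Break the section into simple shapes (no overlaps), measuring from the bottom-left corner of the bounding box.
Plate: 240 × 70, A = 16 800 mm², y = 35 mm, Ī = 6 860 000 mm⁴.
Hole 1 (subtracted): ⌀10, A = 78.53982 mm², y = 35 mm, Ī = 490.8739 mm⁴.
Hole 2 (subtracted): ⌀10, A = 78.53982 mm², y = 35 mm, Ī = 490.8739 mm⁴.
By symmetry the centroid is at mid-height, ȳ = 35 mm.
All pieces are centred on the centroidal x-axis, so I = ΣĪ (holes subtracted) = 6 859 018 mm⁴.

Ix ≈ 6.8590 × 10⁶ mm⁴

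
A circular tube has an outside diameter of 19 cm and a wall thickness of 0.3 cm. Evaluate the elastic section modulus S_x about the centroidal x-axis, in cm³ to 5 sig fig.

S_x ≈ 81.114 cm³

Decompose the section into non-overlapping parts with the origin at the bottom-left of its bounding rectangle.
Outer circle: ⌀19, A = 283.5287 cm², y = 9.5 cm, Ī = 6397.117 cm⁴.
Bore (subtracted): ⌀18.4, A = 265.9044 cm², y = 9.5 cm, Ī = 5626.537 cm⁴.
By symmetry the centroid is at mid-height, ȳ = 9.5 cm.
All pieces are centred on the centroidal x-axis, so I = ΣĪ (holes subtracted) = 770.58 cm⁴.
Extreme fibre distance c = 9.5 cm; S = I/c = 81.11368 cm³.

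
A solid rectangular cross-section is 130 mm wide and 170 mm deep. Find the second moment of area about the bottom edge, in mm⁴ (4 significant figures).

The section: 130 × 170, A = 22 100 mm², y = 85 mm, Ī = 53 224 167 mm⁴.
Transfer it to a horizontal axis along the bottom face using Ī + A·d² with d = y − 0:
  the section: d = 85 mm → contributes +212 896 667 mm⁴
Total I = 212 896 667 mm⁴.

I_base ≈ 2.129 × 10⁸ mm⁴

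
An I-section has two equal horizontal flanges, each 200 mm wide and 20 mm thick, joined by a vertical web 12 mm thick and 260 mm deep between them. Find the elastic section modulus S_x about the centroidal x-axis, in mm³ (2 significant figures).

Break the section into simple shapes (no overlaps), measuring from the bottom-left corner of the bounding box.
Bottom flange: 200 × 20, A = 4 000 mm², y = 10 mm, Ī = 133 333 mm⁴.
Web: 12 × 260, A = 3 120 mm², y = 150 mm, Ī = 17 576 000 mm⁴.
Top flange: 200 × 20, A = 4 000 mm², y = 290 mm, Ī = 133 333 mm⁴.
By symmetry the centroid is at mid-height, ȳ = 150 mm.
Transfer each piece to the centroidal x-axis using Ī + A·d² with d = y − 150:
  bottom flange: d = -140 mm → contributes +78 533 333 mm⁴
  web: d = 0 mm → contributes +17 576 000 mm⁴
  top flange: d = 140 mm → contributes +78 533 333 mm⁴
Total I = 174 642 667 mm⁴.
Extreme fibre distance c = 150 mm; S = I/c = 1 164 284 mm³.

S_x ≈ 1.2 × 10⁶ mm³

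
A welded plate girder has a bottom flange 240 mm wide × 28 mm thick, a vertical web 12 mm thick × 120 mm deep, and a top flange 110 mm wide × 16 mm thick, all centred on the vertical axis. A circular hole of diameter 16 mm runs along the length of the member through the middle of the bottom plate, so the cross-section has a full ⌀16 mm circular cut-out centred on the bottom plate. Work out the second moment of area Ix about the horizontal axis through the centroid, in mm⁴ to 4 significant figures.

Ix ≈ 3.250 × 10⁷ mm⁴

Break the section into simple shapes (no overlaps), measuring from the bottom-left corner of the bounding box.
Bottom plate: 240 × 28, A = 6 720 mm², y = 14 mm, Ī = 439 040 mm⁴.
Web plate: 12 × 120, A = 1 440 mm², y = 88 mm, Ī = 1 728 000 mm⁴.
Top plate: 110 × 16, A = 1 760 mm², y = 156 mm, Ī = 37546.7 mm⁴.
Hole (subtracted): ⌀16, A = 201.062 mm², y = 14 mm, Ī = 3216.99 mm⁴.
Centroid: ȳ = ΣA·y / ΣA = 50.6789 mm.
Transfer each piece to the horizontal axis through the centroid using Ī + A·d² with d = y − 50.6789:
  bottom plate: d = -36.6789 mm → contributes +9 479 738 mm⁴
  web plate: d = 37.3211 mm → contributes +3 733 724 mm⁴
  top plate: d = 105.321 mm → contributes +19 560 405 mm⁴
  hole: d = -36.6789 mm → contributes −273 714 mm⁴
Total I = 32 500 154 mm⁴.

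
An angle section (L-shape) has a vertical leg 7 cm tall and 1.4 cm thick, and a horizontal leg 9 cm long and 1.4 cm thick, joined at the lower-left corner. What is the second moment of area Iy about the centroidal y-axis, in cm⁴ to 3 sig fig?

Decompose the section into non-overlapping parts with the origin at the bottom-left of its bounding rectangle.
Vertical leg: 1.4 × 7, A = 9.8 cm², x = 0.7 cm, Ī = 1.6007 cm⁴.
Horizontal leg (remainder): 7.6 × 1.4, A = 10.64 cm², x = 5.2 cm, Ī = 51.214 cm⁴.
Centroid: x̄ = ΣA·x / ΣA = 3.0425 cm.
Transfer each piece to the centroidal y-axis using Ī + A·d² with d = x − 3.0425:
  vertical leg: d = -2.3425 cm → contributes +55.375 cm⁴
  horizontal leg (remainder): d = 2.1575 cm → contributes +100.74 cm⁴
Total I = 156.12 cm⁴.

Iy ≈ 156 cm⁴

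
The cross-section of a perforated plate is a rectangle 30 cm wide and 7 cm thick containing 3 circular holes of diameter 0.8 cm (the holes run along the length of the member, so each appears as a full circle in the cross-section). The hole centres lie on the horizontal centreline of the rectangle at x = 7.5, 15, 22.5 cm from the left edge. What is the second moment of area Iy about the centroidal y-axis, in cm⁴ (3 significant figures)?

Split into non-overlapping primitives; take the origin at the lower-left of the bounding box.
Plate: 30 × 7, A = 210 cm², x = 15 cm, Ī = 15 750 cm⁴.
Hole 1 (subtracted): ⌀0.8, A = 0.50265 cm², x = 7.5 cm, Ī = 0.020106 cm⁴.
Hole 2 (subtracted): ⌀0.8, A = 0.50265 cm², x = 15 cm, Ī = 0.020106 cm⁴.
Hole 3 (subtracted): ⌀0.8, A = 0.50265 cm², x = 22.5 cm, Ī = 0.020106 cm⁴.
By symmetry the centroid is at mid-width, x̄ = 15 cm.
Transfer each piece to the centroidal y-axis using Ī + A·d² with d = x − 15:
  plate: d = 0 cm → contributes +15 750 cm⁴
  hole 1: d = -7.5 cm → contributes −28.294 cm⁴
  hole 2: d = 0 cm → contributes −0.020106 cm⁴
  hole 3: d = 7.5 cm → contributes −28.294 cm⁴
Total I = 15 693 cm⁴.

Iy ≈ 1.57 × 10⁴ cm⁴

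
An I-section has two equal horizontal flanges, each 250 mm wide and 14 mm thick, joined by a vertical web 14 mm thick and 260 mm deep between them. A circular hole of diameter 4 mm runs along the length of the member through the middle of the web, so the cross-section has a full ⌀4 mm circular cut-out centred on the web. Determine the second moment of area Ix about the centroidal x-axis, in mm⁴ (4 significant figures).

Ix ≈ 1.520 × 10⁸ mm⁴

Break the section into simple shapes (no overlaps), measuring from the bottom-left corner of the bounding box.
Bottom flange: 250 × 14, A = 3 500 mm², y = 7 mm, Ī = 57166.7 mm⁴.
Web: 14 × 260, A = 3 640 mm², y = 144 mm, Ī = 20 505 333 mm⁴.
Top flange: 250 × 14, A = 3 500 mm², y = 281 mm, Ī = 57166.7 mm⁴.
Hole (subtracted): ⌀4, A = 12.5664 mm², y = 144 mm, Ī = 12.5664 mm⁴.
By symmetry the centroid is at mid-height, ȳ = 144 mm.
Transfer each piece to the centroidal x-axis using Ī + A·d² with d = y − 144:
  bottom flange: d = -137 mm → contributes +65 748 667 mm⁴
  web: d = 0 mm → contributes +20 505 333 mm⁴
  top flange: d = 137 mm → contributes +65 748 667 mm⁴
  hole: d = 0 mm → contributes −12.5664 mm⁴
Total I = 152 002 654 mm⁴.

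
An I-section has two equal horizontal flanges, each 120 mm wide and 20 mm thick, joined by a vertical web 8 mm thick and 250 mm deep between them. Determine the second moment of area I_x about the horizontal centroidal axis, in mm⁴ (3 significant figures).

Split into non-overlapping primitives; take the origin at the lower-left of the bounding box.
Bottom flange: 120 × 20, A = 2 400 mm², y = 10 mm, Ī = 80 000 mm⁴.
Web: 8 × 250, A = 2 000 mm², y = 145 mm, Ī = 10 416 667 mm⁴.
Top flange: 120 × 20, A = 2 400 mm², y = 280 mm, Ī = 80 000 mm⁴.
By symmetry the centroid is at mid-height, ȳ = 145 mm.
Transfer each piece to the horizontal centroidal axis using Ī + A·d² with d = y − 145:
  bottom flange: d = -135 mm → contributes +43 820 000 mm⁴
  web: d = 0 mm → contributes +10 416 667 mm⁴
  top flange: d = 135 mm → contributes +43 820 000 mm⁴
Total I = 98 056 667 mm⁴.

I_x ≈ 9.81 × 10⁷ mm⁴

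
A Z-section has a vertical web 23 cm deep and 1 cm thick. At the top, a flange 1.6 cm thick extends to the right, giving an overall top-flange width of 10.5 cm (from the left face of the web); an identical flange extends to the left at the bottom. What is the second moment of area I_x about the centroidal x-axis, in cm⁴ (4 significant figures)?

I_x ≈ 4501 cm⁴

Split into non-overlapping primitives; take the origin at the lower-left of the bounding box.
Web: 1 × 23, A = 23 cm², y = 11.5 cm, Ī = 1013.92 cm⁴.
Top flange (beyond web): 9.5 × 1.6, A = 15.2 cm², y = 22.2 cm, Ī = 3.24267 cm⁴.
Bottom flange (beyond web): 9.5 × 1.6, A = 15.2 cm², y = 0.8 cm, Ī = 3.24267 cm⁴.
Centroid: ȳ = ΣA·y / ΣA = 11.5 cm.
Transfer each piece to the centroidal x-axis using Ī + A·d² with d = y − 11.5:
  web: d = 0 cm → contributes +1013.92 cm⁴
  top flange (beyond web): d = 10.7 cm → contributes +1743.49 cm⁴
  bottom flange (beyond web): d = -10.7 cm → contributes +1743.49 cm⁴
Total I = 4500.9 cm⁴.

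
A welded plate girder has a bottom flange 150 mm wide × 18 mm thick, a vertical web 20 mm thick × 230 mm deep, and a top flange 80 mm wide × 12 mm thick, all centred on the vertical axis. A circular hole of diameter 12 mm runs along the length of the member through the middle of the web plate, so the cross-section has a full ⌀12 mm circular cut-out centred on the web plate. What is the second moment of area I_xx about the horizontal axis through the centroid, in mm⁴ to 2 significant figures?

I_xx ≈ 7.0 × 10⁷ mm⁴

Break the section into simple shapes (no overlaps), measuring from the bottom-left corner of the bounding box.
Bottom plate: 150 × 18, A = 2 700 mm², y = 9 mm, Ī = 72 900 mm⁴.
Web plate: 20 × 230, A = 4 600 mm², y = 133 mm, Ī = 20 278 333 mm⁴.
Top plate: 80 × 12, A = 960 mm², y = 254 mm, Ī = 11 520 mm⁴.
Hole (subtracted): ⌀12, A = 113.1 mm², y = 133 mm, Ī = 1 018 mm⁴.
Centroid: ȳ = ΣA·y / ΣA = 106.2 mm.
Transfer each piece to the horizontal axis through the centroid using Ī + A·d² with d = y − 106.2:
  bottom plate: d = -97.16 mm → contributes +25 562 550 mm⁴
  web plate: d = 26.84 mm → contributes +23 591 414 mm⁴
  top plate: d = 147.8 mm → contributes +20 993 122 mm⁴
  hole: d = 26.84 mm → contributes −82 475 mm⁴
Total I = 70 064 612 mm⁴.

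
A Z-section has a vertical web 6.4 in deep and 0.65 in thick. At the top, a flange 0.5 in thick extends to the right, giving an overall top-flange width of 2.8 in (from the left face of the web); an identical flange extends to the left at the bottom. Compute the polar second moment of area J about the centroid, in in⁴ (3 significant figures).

Break the section into simple shapes (no overlaps), measuring from the bottom-left corner of the bounding box.
Web: 0.65 × 6.4, A = 4.16 in², y = 3.2 in, Ī = 14.199 in⁴.
Top flange (beyond web): 2.15 × 0.5, A = 1.075 in², y = 6.15 in, Ī = 0.022396 in⁴.
Bottom flange (beyond web): 2.15 × 0.5, A = 1.075 in², y = 0.25 in, Ī = 0.022396 in⁴.
Centroid: ȳ = ΣA·y / ΣA = 3.2 in.
Transfer each piece to the centroidal x-axis using Ī + A·d² with d = y − 3.2:
  web: d = 0 in → contributes +14.199 in⁴
  top flange (beyond web): d = 2.95 in → contributes +9.3776 in⁴
  bottom flange (beyond web): d = -2.95 in → contributes +9.3776 in⁴
Total I = 32.955 in⁴.
For the y-axis: x̄ = 2.475 in.
Repeating about the centroidal y-axis gives I_y = 5.1887 in⁴.
Polar second moment: J = I_x + I_y = 38.143 in⁴.

J ≈ 38.1 in⁴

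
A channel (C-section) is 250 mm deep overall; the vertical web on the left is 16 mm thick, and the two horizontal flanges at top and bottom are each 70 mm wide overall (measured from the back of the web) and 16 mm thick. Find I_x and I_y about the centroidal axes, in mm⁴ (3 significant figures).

Break the section into simple shapes (no overlaps), measuring from the bottom-left corner of the bounding box.
Web: 16 × 250, A = 4 000 mm², y = 125 mm, Ī = 20 833 333 mm⁴.
Top flange (beyond web): 54 × 16, A = 864 mm², y = 242 mm, Ī = 18 432 mm⁴.
Bottom flange (beyond web): 54 × 16, A = 864 mm², y = 8 mm, Ī = 18 432 mm⁴.
By symmetry the centroid is at mid-height, ȳ = 125 mm.
Transfer each piece to the centroidal x-axis using Ī + A·d² with d = y − 125:
  web: d = 0 mm → contributes +20 833 333 mm⁴
  top flange (beyond web): d = 117 mm → contributes +11 845 728 mm⁴
  bottom flange (beyond web): d = -117 mm → contributes +11 845 728 mm⁴
Total I = 44 524 789 mm⁴.
For the y-axis: x̄ = 18.559 mm.
Repeating about the centroidal y-axis gives I_y = 1 983 450 mm⁴.

I_x ≈ 4.45 × 10⁷ mm⁴, I_y ≈ 1.98 × 10⁶ mm⁴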